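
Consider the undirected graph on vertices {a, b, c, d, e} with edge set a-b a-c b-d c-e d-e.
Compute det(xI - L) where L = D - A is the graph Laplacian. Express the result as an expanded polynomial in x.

Reading degrees in the order [a, b, c, d, e] gives [2, 2, 2, 2, 2]; set D = diag(2, 2, 2, 2, 2) and form L = D - A. Computing det(xI - L) by cofactor expansion (or equivalently via sum-over-permutations) gives x^5 - 10x^4 + 35x^3 - 50x^2 + 25x. Since p(0) = det(-L) = 0, x divides p(x).

x^5 - 10x^4 + 35x^3 - 50x^2 + 25x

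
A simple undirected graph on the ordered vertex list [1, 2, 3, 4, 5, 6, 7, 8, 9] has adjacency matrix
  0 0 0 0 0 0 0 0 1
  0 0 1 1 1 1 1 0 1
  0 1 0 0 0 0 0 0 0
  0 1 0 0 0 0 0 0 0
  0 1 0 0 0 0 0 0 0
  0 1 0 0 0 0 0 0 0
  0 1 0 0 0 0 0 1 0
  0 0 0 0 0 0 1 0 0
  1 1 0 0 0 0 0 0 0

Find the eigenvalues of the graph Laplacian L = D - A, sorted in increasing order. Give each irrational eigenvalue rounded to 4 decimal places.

Each diagonal entry of L is the vertex degree and each off-diagonal entry is -1 where an edge is present, 0 otherwise; in the order [1, 2, 3, 4, 5, 6, 7, 8, 9] the diagonal is [1, 6, 1, 1, 1, 1, 2, 1, 2]. Since every row of L sums to 0, the all-ones vector is in the kernel and 0 is an eigenvalue. The single zero eigenvalue shows the graph is connected. The eigenvalues sum to 16, which equals trace(L) = 2|E|. The largest eigenvalue, 7.0672, is at most the vertex count 9.

[0, 0.3820, 0.5300, 1, 1, 1, 2.4027, 2.6180, 7.0672]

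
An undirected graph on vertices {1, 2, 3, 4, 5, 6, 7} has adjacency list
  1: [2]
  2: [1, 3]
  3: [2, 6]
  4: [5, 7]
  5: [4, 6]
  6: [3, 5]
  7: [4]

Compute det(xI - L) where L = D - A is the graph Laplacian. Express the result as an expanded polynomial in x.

x^7 - 12x^6 + 55x^5 - 120x^4 + 126x^3 - 56x^2 + 7x

Each diagonal entry of L is the vertex degree and each off-diagonal entry is -1 where an edge is present, 0 otherwise; in the order [1, 2, 3, 4, 5, 6, 7] the diagonal is [1, 2, 2, 2, 2, 2, 1]. L has integer entries, so p(x) = det(xI - L) has integer coefficients. Expanding the determinant yields x^7 - 12x^6 + 55x^5 - 120x^4 + 126x^3 - 56x^2 + 7x. The constant term is 0 because L is singular (the all-ones vector lies in its kernel). The largest eigenvalue, 3.8019, is at most the vertex count 7.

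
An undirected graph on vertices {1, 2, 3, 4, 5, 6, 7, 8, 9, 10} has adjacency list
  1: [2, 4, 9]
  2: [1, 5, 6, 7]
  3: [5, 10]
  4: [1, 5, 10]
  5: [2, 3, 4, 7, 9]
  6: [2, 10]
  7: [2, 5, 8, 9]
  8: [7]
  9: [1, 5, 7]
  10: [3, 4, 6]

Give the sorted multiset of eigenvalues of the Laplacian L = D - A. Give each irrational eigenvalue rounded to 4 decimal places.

[0, 0.6999, 1.3820, 1.6818, 2.3947, 3.4575, 3.6180, 4.4818, 5.6652, 6.6190]

Reading degrees in the order [1, 2, 3, 4, 5, 6, 7, 8, 9, 10] gives [3, 4, 2, 3, 5, 2, 4, 1, 3, 3]; set D = diag(3, 4, 2, 3, 5, 2, 4, 1, 3, 3) and form L = D - A. Since every row of L sums to 0, the all-ones vector is in the kernel and 0 is an eigenvalue. The eigenvalues sum to 30, which equals trace(L) = 2|E|.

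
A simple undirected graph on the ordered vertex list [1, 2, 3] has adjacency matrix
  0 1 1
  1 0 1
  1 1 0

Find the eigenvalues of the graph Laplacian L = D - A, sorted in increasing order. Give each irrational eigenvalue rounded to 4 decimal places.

[0, 3, 3]

Reading degrees in the order [1, 2, 3] gives [2, 2, 2]; set D = diag(2, 2, 2) and form L = D - A. Diagonalising L (or applying a numerical eigensolver to the 3x3 matrix) gives the spectrum above. The single zero eigenvalue shows the graph is connected. There is one zero in the spectrum, matching the 1 component.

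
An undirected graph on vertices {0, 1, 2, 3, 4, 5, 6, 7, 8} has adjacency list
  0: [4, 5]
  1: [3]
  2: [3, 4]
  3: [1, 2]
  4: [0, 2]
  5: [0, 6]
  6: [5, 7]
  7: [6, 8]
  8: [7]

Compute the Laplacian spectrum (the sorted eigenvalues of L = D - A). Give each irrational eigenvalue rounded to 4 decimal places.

[0, 0.1206, 0.4679, 1, 1.6527, 2.3473, 3, 3.5321, 3.8794]

With the vertex order [0, 1, 2, 3, 4, 5, 6, 7, 8], the degrees are [2, 1, 2, 2, 2, 2, 2, 2, 1], giving D = diag(2, 1, 2, 2, 2, 2, 2, 2, 1) and L = D - A. L is symmetric positive semidefinite, so every eigenvalue is real and nonnegative.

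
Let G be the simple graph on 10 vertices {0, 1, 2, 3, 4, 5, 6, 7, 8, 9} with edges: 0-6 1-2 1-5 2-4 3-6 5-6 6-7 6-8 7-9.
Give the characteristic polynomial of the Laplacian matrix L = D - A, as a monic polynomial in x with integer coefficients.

x^10 - 18x^9 + 130x^8 - 496x^7 + 1101x^6 - 1470x^5 + 1174x^4 - 534x^3 + 122x^2 - 10x

Reading degrees in the order [0, 1, 2, 3, 4, 5, 6, 7, 8, 9] gives [1, 2, 2, 1, 1, 2, 5, 2, 1, 1]; set D = diag(1, 2, 2, 1, 1, 2, 5, 2, 1, 1) and form L = D - A. L has integer entries, so p(x) = det(xI - L) has integer coefficients. Expanding the determinant yields x^10 - 18x^9 + 130x^8 - 496x^7 + 1101x^6 - 1470x^5 + 1174x^4 - 534x^3 + 122x^2 - 10x. The coefficient of x^9 equals -trace(L) = -18, matching the sum of degrees.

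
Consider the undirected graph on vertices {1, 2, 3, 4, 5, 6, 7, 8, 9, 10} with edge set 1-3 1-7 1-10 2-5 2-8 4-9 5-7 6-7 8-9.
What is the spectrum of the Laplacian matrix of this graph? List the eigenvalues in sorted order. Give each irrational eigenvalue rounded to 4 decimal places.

Reading degrees in the order [1, 2, 3, 4, 5, 6, 7, 8, 9, 10] gives [3, 2, 1, 1, 2, 1, 3, 2, 2, 1]; set D = diag(3, 2, 1, 1, 2, 1, 3, 2, 2, 1) and form L = D - A. L is symmetric positive semidefinite, so every eigenvalue is real and nonnegative. The single zero eigenvalue shows the graph is connected. There is one zero in the spectrum, matching the 1 component.

[0, 0.1236, 0.4790, 0.7723, 1, 1.5904, 2.5350, 3.1669, 3.6885, 4.6442]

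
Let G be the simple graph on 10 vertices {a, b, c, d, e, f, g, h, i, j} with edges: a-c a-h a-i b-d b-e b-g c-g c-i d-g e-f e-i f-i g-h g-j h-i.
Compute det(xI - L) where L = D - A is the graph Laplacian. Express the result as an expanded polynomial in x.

Reading degrees in the order [a, b, c, d, e, f, g, h, i, j] gives [3, 3, 3, 2, 3, 2, 5, 3, 5, 1]; set D = diag(3, 3, 3, 2, 3, 2, 5, 3, 5, 1) and form L = D - A. L has integer entries, so p(x) = det(xI - L) has integer coefficients. Expanding the determinant yields x^10 - 30x^9 + 383x^8 - 2720x^7 + 11785x^6 - 32118x^5 + 54691x^4 - 55730x^3 + 30684x^2 - 6930x. Since p(0) = det(-L) = 0, x divides p(x). By the matrix-tree theorem the graph has (1/10) * product of the nonzero eigenvalues = 693 spanning trees.

x^10 - 30x^9 + 383x^8 - 2720x^7 + 11785x^6 - 32118x^5 + 54691x^4 - 55730x^3 + 30684x^2 - 6930x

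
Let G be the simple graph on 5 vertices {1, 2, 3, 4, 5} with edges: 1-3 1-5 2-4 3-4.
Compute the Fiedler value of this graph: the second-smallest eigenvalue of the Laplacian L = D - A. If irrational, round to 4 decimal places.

With the vertex order [1, 2, 3, 4, 5], the degrees are [2, 1, 2, 2, 1], giving D = diag(2, 1, 2, 2, 1) and L = D - A. Computing the eigenvalues of L and sorting gives [0, 0.3820, 1.3820, 2.6180, 3.6180]. The Fiedler value lambda_2 = 0.3820 is strictly positive, so the graph is connected. By the matrix-tree theorem the graph has (1/5) * product of the nonzero eigenvalues = 1 spanning tree. The largest eigenvalue, 3.6180, is at most the vertex count 5.

0.3820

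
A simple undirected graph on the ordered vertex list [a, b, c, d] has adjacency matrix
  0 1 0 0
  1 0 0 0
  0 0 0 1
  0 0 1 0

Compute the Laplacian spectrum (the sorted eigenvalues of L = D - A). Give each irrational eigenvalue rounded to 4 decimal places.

[0, 0, 2, 2]

Each diagonal entry of L is the vertex degree and each off-diagonal entry is -1 where an edge is present, 0 otherwise; in the order [a, b, c, d] the diagonal is [1, 1, 1, 1]. L is symmetric positive semidefinite, so every eigenvalue is real and nonnegative. The 2 zero eigenvalues correspond to the 2 connected components.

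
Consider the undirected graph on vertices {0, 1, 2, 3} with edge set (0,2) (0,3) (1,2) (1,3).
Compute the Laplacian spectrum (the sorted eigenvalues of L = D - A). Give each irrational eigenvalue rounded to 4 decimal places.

Each diagonal entry of L is the vertex degree and each off-diagonal entry is -1 where an edge is present, 0 otherwise; in the order [0, 1, 2, 3] the diagonal is [2, 2, 2, 2]. L is symmetric positive semidefinite, so every eigenvalue is real and nonnegative. The eigenvalues sum to 8, which equals trace(L) = 2|E|.

[0, 2, 2, 4]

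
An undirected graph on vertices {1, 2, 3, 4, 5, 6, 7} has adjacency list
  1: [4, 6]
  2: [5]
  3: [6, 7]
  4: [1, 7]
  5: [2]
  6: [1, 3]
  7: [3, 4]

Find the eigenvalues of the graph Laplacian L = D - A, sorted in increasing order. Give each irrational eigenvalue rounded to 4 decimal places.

[0, 0, 1.3820, 1.3820, 2, 3.6180, 3.6180]

With the vertex order [1, 2, 3, 4, 5, 6, 7], the degrees are [2, 1, 2, 2, 1, 2, 2], giving D = diag(2, 1, 2, 2, 1, 2, 2) and L = D - A. Since every row of L sums to 0, the all-ones vector is in the kernel and 0 is an eigenvalue. The 2 zero eigenvalues correspond to the 2 connected components. The eigenvalues sum to 12, which equals trace(L) = 2|E|. There are 2 zeros in the spectrum, matching the 2 components.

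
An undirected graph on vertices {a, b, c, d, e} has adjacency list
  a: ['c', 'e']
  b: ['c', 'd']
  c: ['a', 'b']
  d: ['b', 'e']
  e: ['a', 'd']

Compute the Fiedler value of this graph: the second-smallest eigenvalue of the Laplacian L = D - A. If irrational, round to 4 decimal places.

With the vertex order [a, b, c, d, e], the degrees are [2, 2, 2, 2, 2], giving D = diag(2, 2, 2, 2, 2) and L = D - A. Computing the eigenvalues of L and sorting gives [0, 1.3820, 1.3820, 3.6180, 3.6180]. The Fiedler value lambda_2 = 1.3820 is strictly positive, so the graph is connected. The largest eigenvalue, 3.6180, is at most the vertex count 5.

1.3820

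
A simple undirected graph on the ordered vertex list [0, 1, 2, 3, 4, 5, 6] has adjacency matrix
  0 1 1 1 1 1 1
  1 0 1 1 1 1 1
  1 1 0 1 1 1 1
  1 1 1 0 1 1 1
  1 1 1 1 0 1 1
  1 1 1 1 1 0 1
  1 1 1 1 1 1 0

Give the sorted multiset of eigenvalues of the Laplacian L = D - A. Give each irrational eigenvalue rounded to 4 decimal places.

[0, 7, 7, 7, 7, 7, 7]

Each diagonal entry of L is the vertex degree and each off-diagonal entry is -1 where an edge is present, 0 otherwise; in the order [0, 1, 2, 3, 4, 5, 6] the diagonal is [6, 6, 6, 6, 6, 6, 6]. L is symmetric positive semidefinite, so every eigenvalue is real and nonnegative. There is one zero in the spectrum, matching the 1 component. By the matrix-tree theorem the graph has (1/7) * product of the nonzero eigenvalues = 16807 spanning trees.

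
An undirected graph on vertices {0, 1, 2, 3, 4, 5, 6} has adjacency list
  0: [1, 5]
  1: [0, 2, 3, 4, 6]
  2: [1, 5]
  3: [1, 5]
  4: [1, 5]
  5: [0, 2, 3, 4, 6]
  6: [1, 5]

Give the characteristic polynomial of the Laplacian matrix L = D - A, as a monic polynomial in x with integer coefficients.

x^7 - 20x^6 + 155x^5 - 600x^4 + 1240x^3 - 1312x^2 + 560x

With the vertex order [0, 1, 2, 3, 4, 5, 6], the degrees are [2, 5, 2, 2, 2, 5, 2], giving D = diag(2, 5, 2, 2, 2, 5, 2) and L = D - A. The eigenvalues of L are [0, 2, 2, 2, 2, 5, 7]; the characteristic polynomial is the product of (x - lambda_i), which multiplies out to x^7 - 20x^6 + 155x^5 - 600x^4 + 1240x^3 - 1312x^2 + 560x. The coefficient of x^6 equals -trace(L) = -20, matching the sum of degrees. By the matrix-tree theorem the graph has (1/7) * product of the nonzero eigenvalues = 80 spanning trees. There is one zero in the spectrum, matching the 1 component.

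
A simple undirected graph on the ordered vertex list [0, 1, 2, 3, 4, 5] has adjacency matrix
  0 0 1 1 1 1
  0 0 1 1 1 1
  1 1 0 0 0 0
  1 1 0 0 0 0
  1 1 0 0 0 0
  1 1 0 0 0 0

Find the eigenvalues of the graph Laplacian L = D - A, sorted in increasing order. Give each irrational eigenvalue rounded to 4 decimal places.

[0, 2, 2, 2, 4, 6]

Each diagonal entry of L is the vertex degree and each off-diagonal entry is -1 where an edge is present, 0 otherwise; in the order [0, 1, 2, 3, 4, 5] the diagonal is [4, 4, 2, 2, 2, 2]. The multiplicity of 0 as a Laplacian eigenvalue equals the number of connected components. The largest eigenvalue, 6, is at most the vertex count 6.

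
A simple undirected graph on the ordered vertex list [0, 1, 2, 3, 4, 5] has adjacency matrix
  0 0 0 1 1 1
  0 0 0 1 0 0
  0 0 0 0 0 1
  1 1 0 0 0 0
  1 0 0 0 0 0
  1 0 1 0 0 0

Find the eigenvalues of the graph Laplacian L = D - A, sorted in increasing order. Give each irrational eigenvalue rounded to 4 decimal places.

Each diagonal entry of L is the vertex degree and each off-diagonal entry is -1 where an edge is present, 0 otherwise; in the order [0, 1, 2, 3, 4, 5] the diagonal is [3, 1, 1, 2, 1, 2]. Since every row of L sums to 0, the all-ones vector is in the kernel and 0 is an eigenvalue. By the matrix-tree theorem the graph has (1/6) * product of the nonzero eigenvalues = 1 spanning tree.

[0, 0.3820, 0.6972, 2, 2.6180, 4.3028]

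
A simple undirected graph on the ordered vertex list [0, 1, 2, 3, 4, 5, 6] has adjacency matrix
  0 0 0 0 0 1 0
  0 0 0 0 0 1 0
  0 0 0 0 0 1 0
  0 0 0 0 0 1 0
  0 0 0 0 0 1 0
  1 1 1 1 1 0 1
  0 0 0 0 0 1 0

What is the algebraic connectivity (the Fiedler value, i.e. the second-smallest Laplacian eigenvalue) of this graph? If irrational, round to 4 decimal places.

With the vertex order [0, 1, 2, 3, 4, 5, 6], the degrees are [1, 1, 1, 1, 1, 6, 1], giving D = diag(1, 1, 1, 1, 1, 6, 1) and L = D - A. Computing the eigenvalues of L and sorting gives [0, 1, 1, 1, 1, 1, 7]. The Fiedler value lambda_2 = 1 is strictly positive, so the graph is connected.

1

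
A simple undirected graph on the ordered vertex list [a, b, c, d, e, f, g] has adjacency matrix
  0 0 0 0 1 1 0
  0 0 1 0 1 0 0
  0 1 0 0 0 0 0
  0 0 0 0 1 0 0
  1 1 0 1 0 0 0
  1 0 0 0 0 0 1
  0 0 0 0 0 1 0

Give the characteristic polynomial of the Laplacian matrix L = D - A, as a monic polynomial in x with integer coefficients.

Each diagonal entry of L is the vertex degree and each off-diagonal entry is -1 where an edge is present, 0 otherwise; in the order [a, b, c, d, e, f, g] the diagonal is [2, 2, 1, 1, 3, 2, 1]. L has integer entries, so p(x) = det(xI - L) has integer coefficients. Expanding the determinant yields x^7 - 12x^6 + 54x^5 - 114x^4 + 115x^3 - 50x^2 + 7x. The coefficient of x^6 equals -trace(L) = -12, matching the sum of degrees. The largest eigenvalue, 4.3342, is at most the vertex count 7.

x^7 - 12x^6 + 54x^5 - 114x^4 + 115x^3 - 50x^2 + 7x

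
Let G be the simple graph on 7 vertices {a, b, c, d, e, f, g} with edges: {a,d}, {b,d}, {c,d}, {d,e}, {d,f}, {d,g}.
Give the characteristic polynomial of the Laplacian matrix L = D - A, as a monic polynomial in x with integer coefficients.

x^7 - 12x^6 + 45x^5 - 80x^4 + 75x^3 - 36x^2 + 7x

Reading degrees in the order [a, b, c, d, e, f, g] gives [1, 1, 1, 6, 1, 1, 1]; set D = diag(1, 1, 1, 6, 1, 1, 1) and form L = D - A. Computing det(xI - L) by cofactor expansion (or equivalently via sum-over-permutations) gives x^7 - 12x^6 + 45x^5 - 80x^4 + 75x^3 - 36x^2 + 7x. The coefficient of x^6 equals -trace(L) = -12, matching the sum of degrees. The largest eigenvalue, 7, is at most the vertex count 7. The eigenvalues sum to 12, which equals trace(L) = 2|E|.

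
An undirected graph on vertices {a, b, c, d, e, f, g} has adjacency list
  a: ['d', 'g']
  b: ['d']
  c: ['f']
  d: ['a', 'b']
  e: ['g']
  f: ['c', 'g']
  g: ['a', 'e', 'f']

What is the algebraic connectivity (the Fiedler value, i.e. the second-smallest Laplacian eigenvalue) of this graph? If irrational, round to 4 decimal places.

With the vertex order [a, b, c, d, e, f, g], the degrees are [2, 1, 1, 2, 1, 2, 3], giving D = diag(2, 1, 1, 2, 1, 2, 3) and L = D - A. The sorted Laplacian eigenvalues are [0, 0.2603, 0.6262, 1.4055, 2.2742, 3.0996, 4.3342]; the algebraic connectivity is the second entry, 0.2603. By the matrix-tree theorem the graph has (1/7) * product of the nonzero eigenvalues = 1 spanning tree. The largest eigenvalue, 4.3342, is at most the vertex count 7.

0.2603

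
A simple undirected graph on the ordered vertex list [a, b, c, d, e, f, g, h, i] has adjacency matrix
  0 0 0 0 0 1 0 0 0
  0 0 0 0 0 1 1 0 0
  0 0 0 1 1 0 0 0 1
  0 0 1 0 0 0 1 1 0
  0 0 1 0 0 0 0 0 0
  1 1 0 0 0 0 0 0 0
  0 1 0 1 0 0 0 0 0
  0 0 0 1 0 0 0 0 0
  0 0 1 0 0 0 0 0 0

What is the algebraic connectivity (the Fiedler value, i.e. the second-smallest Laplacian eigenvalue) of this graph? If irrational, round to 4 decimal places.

0.1627

Each diagonal entry of L is the vertex degree and each off-diagonal entry is -1 where an edge is present, 0 otherwise; in the order [a, b, c, d, e, f, g, h, i] the diagonal is [1, 2, 3, 3, 1, 2, 2, 1, 1]. The smallest Laplacian eigenvalue is always 0. The next one, lambda_2 = 0.1627, measures how hard the graph is to disconnect: larger values mean better connectivity.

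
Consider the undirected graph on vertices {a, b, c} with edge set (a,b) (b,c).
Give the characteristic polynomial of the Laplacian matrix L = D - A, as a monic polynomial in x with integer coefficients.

x^3 - 4x^2 + 3x

Reading degrees in the order [a, b, c] gives [1, 2, 1]; set D = diag(1, 2, 1) and form L = D - A. The eigenvalues of L are [0, 1, 3]; the characteristic polynomial is the product of (x - lambda_i), which multiplies out to x^3 - 4x^2 + 3x. Since p(0) = det(-L) = 0, x divides p(x). The largest eigenvalue, 3, is at most the vertex count 3.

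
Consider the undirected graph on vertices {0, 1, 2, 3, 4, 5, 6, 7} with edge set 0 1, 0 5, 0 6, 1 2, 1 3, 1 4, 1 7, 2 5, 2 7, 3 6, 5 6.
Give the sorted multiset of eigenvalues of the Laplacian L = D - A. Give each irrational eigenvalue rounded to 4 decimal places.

[0, 0.8664, 1.2771, 1.9021, 3.2338, 3.7938, 4.6109, 6.3158]

Each diagonal entry of L is the vertex degree and each off-diagonal entry is -1 where an edge is present, 0 otherwise; in the order [0, 1, 2, 3, 4, 5, 6, 7] the diagonal is [3, 5, 3, 2, 1, 3, 3, 2]. The multiplicity of 0 as a Laplacian eigenvalue equals the number of connected components. There is one zero in the spectrum, matching the 1 component.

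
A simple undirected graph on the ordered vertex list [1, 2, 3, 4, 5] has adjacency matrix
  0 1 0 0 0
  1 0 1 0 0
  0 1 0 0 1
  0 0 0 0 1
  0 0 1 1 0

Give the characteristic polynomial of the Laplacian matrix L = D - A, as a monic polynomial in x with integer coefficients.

x^5 - 8x^4 + 21x^3 - 20x^2 + 5x

Each diagonal entry of L is the vertex degree and each off-diagonal entry is -1 where an edge is present, 0 otherwise; in the order [1, 2, 3, 4, 5] the diagonal is [1, 2, 2, 1, 2]. Computing det(xI - L) by cofactor expansion (or equivalently via sum-over-permutations) gives x^5 - 8x^4 + 21x^3 - 20x^2 + 5x. Since p(0) = det(-L) = 0, x divides p(x). The largest eigenvalue, 3.6180, is at most the vertex count 5. There is one zero in the spectrum, matching the 1 component.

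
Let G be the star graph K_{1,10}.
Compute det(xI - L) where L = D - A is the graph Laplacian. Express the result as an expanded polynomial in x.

x^11 - 20x^10 + 135x^9 - 480x^8 + 1050x^7 - 1512x^6 + 1470x^5 - 960x^4 + 405x^3 - 100x^2 + 11x

The graph has 11 vertices and degree multiset [10, 1, 1, 1, 1, 1, 1, 1, 1, 1, 1]; D is the diagonal matrix of degrees and L = D - A. Computing det(xI - L) by cofactor expansion (or equivalently via sum-over-permutations) gives x^11 - 20x^10 + 135x^9 - 480x^8 + 1050x^7 - 1512x^6 + 1470x^5 - 960x^4 + 405x^3 - 100x^2 + 11x. Since p(0) = det(-L) = 0, x divides p(x).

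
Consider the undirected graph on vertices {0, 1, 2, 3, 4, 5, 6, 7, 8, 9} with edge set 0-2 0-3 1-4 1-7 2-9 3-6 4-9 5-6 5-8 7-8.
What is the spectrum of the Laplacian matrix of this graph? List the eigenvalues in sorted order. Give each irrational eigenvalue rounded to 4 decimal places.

With the vertex order [0, 1, 2, 3, 4, 5, 6, 7, 8, 9], the degrees are [2, 2, 2, 2, 2, 2, 2, 2, 2, 2], giving D = diag(2, 2, 2, 2, 2, 2, 2, 2, 2, 2) and L = D - A. Diagonalising L (or applying a numerical eigensolver to the 10x10 matrix) gives the spectrum above. There is one zero in the spectrum, matching the 1 component. The largest eigenvalue, 4, is at most the vertex count 10.

[0, 0.3820, 0.3820, 1.3820, 1.3820, 2.6180, 2.6180, 3.6180, 3.6180, 4]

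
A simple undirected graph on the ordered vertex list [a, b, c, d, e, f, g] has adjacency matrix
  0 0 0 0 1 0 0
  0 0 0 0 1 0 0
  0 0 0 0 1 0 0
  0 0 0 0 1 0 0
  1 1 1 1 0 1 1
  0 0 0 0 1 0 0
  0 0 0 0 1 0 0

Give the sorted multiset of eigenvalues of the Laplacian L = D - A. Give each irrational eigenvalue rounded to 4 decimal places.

With the vertex order [a, b, c, d, e, f, g], the degrees are [1, 1, 1, 1, 6, 1, 1], giving D = diag(1, 1, 1, 1, 6, 1, 1) and L = D - A. The multiplicity of 0 as a Laplacian eigenvalue equals the number of connected components. The largest eigenvalue, 7, is at most the vertex count 7. The eigenvalues sum to 12, which equals trace(L) = 2|E|.

[0, 1, 1, 1, 1, 1, 7]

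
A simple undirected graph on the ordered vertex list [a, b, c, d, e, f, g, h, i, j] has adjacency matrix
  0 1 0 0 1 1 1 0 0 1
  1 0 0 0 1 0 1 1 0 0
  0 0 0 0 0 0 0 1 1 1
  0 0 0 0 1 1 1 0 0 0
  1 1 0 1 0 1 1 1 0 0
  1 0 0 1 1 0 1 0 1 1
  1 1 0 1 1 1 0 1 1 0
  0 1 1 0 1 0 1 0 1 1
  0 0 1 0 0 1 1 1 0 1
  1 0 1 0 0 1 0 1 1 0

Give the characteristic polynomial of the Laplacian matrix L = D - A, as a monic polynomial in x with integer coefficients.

With the vertex order [a, b, c, d, e, f, g, h, i, j], the degrees are [5, 4, 3, 3, 6, 6, 7, 6, 5, 5], giving D = diag(5, 4, 3, 3, 6, 6, 7, 6, 5, 5) and L = D - A. Computing det(xI - L) by cofactor expansion (or equivalently via sum-over-permutations) gives x^10 - 50x^9 + 1092x^8 - 13652x^7 + 107475x^6 - 551338x^5 + 1838244x^4 - 3829118x^3 + 4504236x^2 - 2268720x. The coefficient of x^9 equals -trace(L) = -50, matching the sum of degrees. By the matrix-tree theorem the graph has (1/10) * product of the nonzero eigenvalues = 226872 spanning trees.

x^10 - 50x^9 + 1092x^8 - 13652x^7 + 107475x^6 - 551338x^5 + 1838244x^4 - 3829118x^3 + 4504236x^2 - 2268720x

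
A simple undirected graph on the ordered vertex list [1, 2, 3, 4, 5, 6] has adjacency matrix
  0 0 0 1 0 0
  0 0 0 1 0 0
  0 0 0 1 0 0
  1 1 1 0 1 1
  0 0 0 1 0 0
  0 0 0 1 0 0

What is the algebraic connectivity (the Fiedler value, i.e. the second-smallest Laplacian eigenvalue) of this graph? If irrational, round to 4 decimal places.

1

Reading degrees in the order [1, 2, 3, 4, 5, 6] gives [1, 1, 1, 5, 1, 1]; set D = diag(1, 1, 1, 5, 1, 1) and form L = D - A. Computing the eigenvalues of L and sorting gives [0, 1, 1, 1, 1, 6]. The Fiedler value lambda_2 = 1 is strictly positive, so the graph is connected. By the matrix-tree theorem the graph has (1/6) * product of the nonzero eigenvalues = 1 spanning tree. There is one zero in the spectrum, matching the 1 component.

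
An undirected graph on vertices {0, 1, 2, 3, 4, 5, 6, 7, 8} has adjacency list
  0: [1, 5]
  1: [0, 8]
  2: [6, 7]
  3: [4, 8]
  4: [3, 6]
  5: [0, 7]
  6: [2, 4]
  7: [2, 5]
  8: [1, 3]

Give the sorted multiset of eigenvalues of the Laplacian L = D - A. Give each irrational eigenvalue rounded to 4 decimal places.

Reading degrees in the order [0, 1, 2, 3, 4, 5, 6, 7, 8] gives [2, 2, 2, 2, 2, 2, 2, 2, 2]; set D = diag(2, 2, 2, 2, 2, 2, 2, 2, 2) and form L = D - A. Since every row of L sums to 0, the all-ones vector is in the kernel and 0 is an eigenvalue. The eigenvalues sum to 18, which equals trace(L) = 2|E|. There is one zero in the spectrum, matching the 1 component.

[0, 0.4679, 0.4679, 1.6527, 1.6527, 3, 3, 3.8794, 3.8794]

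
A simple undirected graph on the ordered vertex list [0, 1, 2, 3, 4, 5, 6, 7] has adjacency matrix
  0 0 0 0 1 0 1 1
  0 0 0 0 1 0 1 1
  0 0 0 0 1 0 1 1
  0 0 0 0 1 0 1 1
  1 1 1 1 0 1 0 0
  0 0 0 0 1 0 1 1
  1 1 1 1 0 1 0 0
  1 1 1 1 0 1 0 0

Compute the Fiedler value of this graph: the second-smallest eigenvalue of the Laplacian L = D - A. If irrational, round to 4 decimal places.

With the vertex order [0, 1, 2, 3, 4, 5, 6, 7], the degrees are [3, 3, 3, 3, 5, 3, 5, 5], giving D = diag(3, 3, 3, 3, 5, 3, 5, 5) and L = D - A. The smallest Laplacian eigenvalue is always 0. The next one, lambda_2 = 3, measures how hard the graph is to disconnect: larger values mean better connectivity. The largest eigenvalue, 8, is at most the vertex count 8. The eigenvalues sum to 30, which equals trace(L) = 2|E|.

3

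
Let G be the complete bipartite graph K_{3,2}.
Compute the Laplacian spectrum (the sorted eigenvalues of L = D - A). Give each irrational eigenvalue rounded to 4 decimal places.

[0, 2, 2, 3, 5]

The graph has 5 vertices and degree multiset [3, 3, 2, 2, 2]; D is the diagonal matrix of degrees and L = D - A. Since every row of L sums to 0, the all-ones vector is in the kernel and 0 is an eigenvalue. The single zero eigenvalue shows the graph is connected.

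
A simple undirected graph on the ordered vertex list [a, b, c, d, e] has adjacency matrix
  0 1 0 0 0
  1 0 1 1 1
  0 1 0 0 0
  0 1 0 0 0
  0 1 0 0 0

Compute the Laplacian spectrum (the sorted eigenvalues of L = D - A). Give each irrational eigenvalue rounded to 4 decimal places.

[0, 1, 1, 1, 5]

Reading degrees in the order [a, b, c, d, e] gives [1, 4, 1, 1, 1]; set D = diag(1, 4, 1, 1, 1) and form L = D - A. L is symmetric positive semidefinite, so every eigenvalue is real and nonnegative. The single zero eigenvalue shows the graph is connected. The eigenvalues sum to 8, which equals trace(L) = 2|E|. The largest eigenvalue, 5, is at most the vertex count 5.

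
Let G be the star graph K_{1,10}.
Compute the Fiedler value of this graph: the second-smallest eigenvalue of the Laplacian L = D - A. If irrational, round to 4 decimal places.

1

The graph has 11 vertices and degree multiset [10, 1, 1, 1, 1, 1, 1, 1, 1, 1, 1]; D is the diagonal matrix of degrees and L = D - A. The smallest Laplacian eigenvalue is always 0. The next one, lambda_2 = 1, measures how hard the graph is to disconnect: larger values mean better connectivity. The largest eigenvalue, 11, is at most the vertex count 11. The eigenvalues sum to 20, which equals trace(L) = 2|E|.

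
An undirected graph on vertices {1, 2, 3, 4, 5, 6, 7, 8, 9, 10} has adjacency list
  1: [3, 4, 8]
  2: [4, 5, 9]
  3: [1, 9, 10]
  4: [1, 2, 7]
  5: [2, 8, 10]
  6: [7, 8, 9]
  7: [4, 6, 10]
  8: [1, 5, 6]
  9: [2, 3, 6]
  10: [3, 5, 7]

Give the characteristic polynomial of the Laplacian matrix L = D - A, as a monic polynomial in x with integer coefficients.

x^10 - 30x^9 + 390x^8 - 2880x^7 + 13305x^6 - 39882x^5 + 77640x^4 - 94800x^3 + 66000x^2 - 20000x

With the vertex order [1, 2, 3, 4, 5, 6, 7, 8, 9, 10], the degrees are [3, 3, 3, 3, 3, 3, 3, 3, 3, 3], giving D = diag(3, 3, 3, 3, 3, 3, 3, 3, 3, 3) and L = D - A. Computing det(xI - L) by cofactor expansion (or equivalently via sum-over-permutations) gives x^10 - 30x^9 + 390x^8 - 2880x^7 + 13305x^6 - 39882x^5 + 77640x^4 - 94800x^3 + 66000x^2 - 20000x. The constant term is 0 because L is singular (the all-ones vector lies in its kernel). The eigenvalues sum to 30, which equals trace(L) = 2|E|. There is one zero in the spectrum, matching the 1 component.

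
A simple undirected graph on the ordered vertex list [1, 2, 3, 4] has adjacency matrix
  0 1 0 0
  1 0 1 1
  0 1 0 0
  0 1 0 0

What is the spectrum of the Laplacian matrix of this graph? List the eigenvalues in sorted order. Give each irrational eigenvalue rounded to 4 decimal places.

[0, 1, 1, 4]

Each diagonal entry of L is the vertex degree and each off-diagonal entry is -1 where an edge is present, 0 otherwise; in the order [1, 2, 3, 4] the diagonal is [1, 3, 1, 1]. Since every row of L sums to 0, the all-ones vector is in the kernel and 0 is an eigenvalue. By the matrix-tree theorem the graph has (1/4) * product of the nonzero eigenvalues = 1 spanning tree.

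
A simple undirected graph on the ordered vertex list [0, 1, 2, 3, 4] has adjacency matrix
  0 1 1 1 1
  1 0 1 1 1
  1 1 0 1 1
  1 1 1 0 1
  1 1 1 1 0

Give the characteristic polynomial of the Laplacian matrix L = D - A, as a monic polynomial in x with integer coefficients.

With the vertex order [0, 1, 2, 3, 4], the degrees are [4, 4, 4, 4, 4], giving D = diag(4, 4, 4, 4, 4) and L = D - A. Computing det(xI - L) by cofactor expansion (or equivalently via sum-over-permutations) gives x^5 - 20x^4 + 150x^3 - 500x^2 + 625x. The constant term is 0 because L is singular (the all-ones vector lies in its kernel). The eigenvalues sum to 20, which equals trace(L) = 2|E|.

x^5 - 20x^4 + 150x^3 - 500x^2 + 625x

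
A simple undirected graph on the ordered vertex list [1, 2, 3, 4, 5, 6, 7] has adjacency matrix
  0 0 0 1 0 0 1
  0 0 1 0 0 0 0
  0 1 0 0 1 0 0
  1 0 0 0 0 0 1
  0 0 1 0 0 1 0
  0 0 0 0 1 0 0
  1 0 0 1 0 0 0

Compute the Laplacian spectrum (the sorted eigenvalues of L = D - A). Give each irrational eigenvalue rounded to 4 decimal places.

With the vertex order [1, 2, 3, 4, 5, 6, 7], the degrees are [2, 1, 2, 2, 2, 1, 2], giving D = diag(2, 1, 2, 2, 2, 1, 2) and L = D - A. Diagonalising L (or applying a numerical eigensolver to the 7x7 matrix) gives the spectrum above. The 2 zero eigenvalues correspond to the 2 connected components. There are 2 zeros in the spectrum, matching the 2 components.

[0, 0, 0.5858, 2, 3, 3, 3.4142]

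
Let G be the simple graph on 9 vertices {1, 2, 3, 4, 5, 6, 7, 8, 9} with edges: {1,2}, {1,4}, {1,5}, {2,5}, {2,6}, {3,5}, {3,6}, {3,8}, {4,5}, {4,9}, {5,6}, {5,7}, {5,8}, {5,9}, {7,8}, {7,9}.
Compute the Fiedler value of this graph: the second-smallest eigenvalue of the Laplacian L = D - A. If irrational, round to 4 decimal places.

With the vertex order [1, 2, 3, 4, 5, 6, 7, 8, 9], the degrees are [3, 3, 3, 3, 8, 3, 3, 3, 3], giving D = diag(3, 3, 3, 3, 8, 3, 3, 3, 3) and L = D - A. The smallest Laplacian eigenvalue is always 0. The next one, lambda_2 = 1.5858, measures how hard the graph is to disconnect: larger values mean better connectivity. There is one zero in the spectrum, matching the 1 component.

1.5858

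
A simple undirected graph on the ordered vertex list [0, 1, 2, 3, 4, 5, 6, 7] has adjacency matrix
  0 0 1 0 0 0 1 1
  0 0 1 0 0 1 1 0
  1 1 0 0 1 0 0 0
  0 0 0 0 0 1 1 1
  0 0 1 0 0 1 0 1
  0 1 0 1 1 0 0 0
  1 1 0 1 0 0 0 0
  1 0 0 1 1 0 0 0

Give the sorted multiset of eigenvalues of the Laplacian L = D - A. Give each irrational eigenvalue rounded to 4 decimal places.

With the vertex order [0, 1, 2, 3, 4, 5, 6, 7], the degrees are [3, 3, 3, 3, 3, 3, 3, 3], giving D = diag(3, 3, 3, 3, 3, 3, 3, 3) and L = D - A. The multiplicity of 0 as a Laplacian eigenvalue equals the number of connected components. The single zero eigenvalue shows the graph is connected.

[0, 2, 2, 2, 4, 4, 4, 6]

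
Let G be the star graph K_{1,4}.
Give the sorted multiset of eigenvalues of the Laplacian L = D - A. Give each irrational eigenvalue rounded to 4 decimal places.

[0, 1, 1, 1, 5]

The graph has 5 vertices and degree multiset [4, 1, 1, 1, 1]; D is the diagonal matrix of degrees and L = D - A. Since every row of L sums to 0, the all-ones vector is in the kernel and 0 is an eigenvalue. The single zero eigenvalue shows the graph is connected. By the matrix-tree theorem the graph has (1/5) * product of the nonzero eigenvalues = 1 spanning tree. The largest eigenvalue, 5, is at most the vertex count 5.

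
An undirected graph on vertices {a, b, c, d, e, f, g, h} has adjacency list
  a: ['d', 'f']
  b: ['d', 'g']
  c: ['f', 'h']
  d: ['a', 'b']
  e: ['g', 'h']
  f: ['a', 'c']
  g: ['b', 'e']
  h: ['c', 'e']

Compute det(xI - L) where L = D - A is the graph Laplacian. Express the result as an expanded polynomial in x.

x^8 - 16x^7 + 104x^6 - 352x^5 + 660x^4 - 672x^3 + 336x^2 - 64x

Reading degrees in the order [a, b, c, d, e, f, g, h] gives [2, 2, 2, 2, 2, 2, 2, 2]; set D = diag(2, 2, 2, 2, 2, 2, 2, 2) and form L = D - A. L has integer entries, so p(x) = det(xI - L) has integer coefficients. Expanding the determinant yields x^8 - 16x^7 + 104x^6 - 352x^5 + 660x^4 - 672x^3 + 336x^2 - 64x. The constant term is 0 because L is singular (the all-ones vector lies in its kernel). The eigenvalues sum to 16, which equals trace(L) = 2|E|.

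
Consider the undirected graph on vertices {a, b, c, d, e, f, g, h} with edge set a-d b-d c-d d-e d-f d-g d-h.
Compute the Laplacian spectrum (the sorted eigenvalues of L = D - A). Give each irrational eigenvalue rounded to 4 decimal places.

[0, 1, 1, 1, 1, 1, 1, 8]

Reading degrees in the order [a, b, c, d, e, f, g, h] gives [1, 1, 1, 7, 1, 1, 1, 1]; set D = diag(1, 1, 1, 7, 1, 1, 1, 1) and form L = D - A. L is symmetric positive semidefinite, so every eigenvalue is real and nonnegative. The single zero eigenvalue shows the graph is connected.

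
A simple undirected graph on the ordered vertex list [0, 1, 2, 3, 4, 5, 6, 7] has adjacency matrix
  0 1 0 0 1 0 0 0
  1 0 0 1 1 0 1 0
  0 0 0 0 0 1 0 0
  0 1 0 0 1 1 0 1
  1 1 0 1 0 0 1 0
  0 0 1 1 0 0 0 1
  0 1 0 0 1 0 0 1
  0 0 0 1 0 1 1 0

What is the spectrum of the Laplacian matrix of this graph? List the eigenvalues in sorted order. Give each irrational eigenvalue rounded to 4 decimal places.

[0, 0.5957, 1.6343, 2.7569, 3.5726, 4.4758, 5, 5.9647]

Each diagonal entry of L is the vertex degree and each off-diagonal entry is -1 where an edge is present, 0 otherwise; in the order [0, 1, 2, 3, 4, 5, 6, 7] the diagonal is [2, 4, 1, 4, 4, 3, 3, 3]. Since every row of L sums to 0, the all-ones vector is in the kernel and 0 is an eigenvalue.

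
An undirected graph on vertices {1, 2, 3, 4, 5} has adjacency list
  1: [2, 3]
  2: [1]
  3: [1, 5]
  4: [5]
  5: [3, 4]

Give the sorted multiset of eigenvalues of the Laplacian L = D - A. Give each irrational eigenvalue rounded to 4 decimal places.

[0, 0.3820, 1.3820, 2.6180, 3.6180]

With the vertex order [1, 2, 3, 4, 5], the degrees are [2, 1, 2, 1, 2], giving D = diag(2, 1, 2, 1, 2) and L = D - A. The multiplicity of 0 as a Laplacian eigenvalue equals the number of connected components.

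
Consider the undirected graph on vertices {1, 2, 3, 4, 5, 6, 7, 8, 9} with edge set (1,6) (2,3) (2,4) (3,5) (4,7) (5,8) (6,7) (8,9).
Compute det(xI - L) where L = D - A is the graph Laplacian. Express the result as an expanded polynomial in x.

Each diagonal entry of L is the vertex degree and each off-diagonal entry is -1 where an edge is present, 0 otherwise; in the order [1, 2, 3, 4, 5, 6, 7, 8, 9] the diagonal is [1, 2, 2, 2, 2, 2, 2, 2, 1]. L has integer entries, so p(x) = det(xI - L) has integer coefficients. Expanding the determinant yields x^9 - 16x^8 + 105x^7 - 364x^6 + 715x^5 - 792x^4 + 462x^3 - 120x^2 + 9x. Since p(0) = det(-L) = 0, x divides p(x).

x^9 - 16x^8 + 105x^7 - 364x^6 + 715x^5 - 792x^4 + 462x^3 - 120x^2 + 9x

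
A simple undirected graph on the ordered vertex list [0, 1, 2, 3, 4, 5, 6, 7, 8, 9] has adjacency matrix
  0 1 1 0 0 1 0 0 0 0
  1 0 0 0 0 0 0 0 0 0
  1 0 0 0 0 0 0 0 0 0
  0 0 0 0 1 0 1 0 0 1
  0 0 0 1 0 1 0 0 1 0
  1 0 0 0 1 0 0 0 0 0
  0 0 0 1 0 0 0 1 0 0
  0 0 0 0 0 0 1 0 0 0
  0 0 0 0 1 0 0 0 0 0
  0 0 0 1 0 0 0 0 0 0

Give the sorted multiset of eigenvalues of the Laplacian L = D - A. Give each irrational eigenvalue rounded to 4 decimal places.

Each diagonal entry of L is the vertex degree and each off-diagonal entry is -1 where an edge is present, 0 otherwise; in the order [0, 1, 2, 3, 4, 5, 6, 7, 8, 9] the diagonal is [3, 1, 1, 3, 3, 2, 2, 1, 1, 1]. L is symmetric positive semidefinite, so every eigenvalue is real and nonnegative. The single zero eigenvalue shows the graph is connected. The largest eigenvalue, 4.7351, is at most the vertex count 10.

[0, 0.1535, 0.4616, 0.7026, 1, 1.5019, 2.1589, 3.2036, 4.0827, 4.7351]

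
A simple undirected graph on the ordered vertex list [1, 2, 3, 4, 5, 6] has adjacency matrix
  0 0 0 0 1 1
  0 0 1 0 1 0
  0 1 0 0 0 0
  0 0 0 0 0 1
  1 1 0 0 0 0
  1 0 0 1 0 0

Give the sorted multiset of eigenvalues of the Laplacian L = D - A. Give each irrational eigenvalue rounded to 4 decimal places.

[0, 0.2679, 1, 2, 3, 3.7321]

Reading degrees in the order [1, 2, 3, 4, 5, 6] gives [2, 2, 1, 1, 2, 2]; set D = diag(2, 2, 1, 1, 2, 2) and form L = D - A. L is symmetric positive semidefinite, so every eigenvalue is real and nonnegative. The single zero eigenvalue shows the graph is connected. There is one zero in the spectrum, matching the 1 component. The eigenvalues sum to 10, which equals trace(L) = 2|E|.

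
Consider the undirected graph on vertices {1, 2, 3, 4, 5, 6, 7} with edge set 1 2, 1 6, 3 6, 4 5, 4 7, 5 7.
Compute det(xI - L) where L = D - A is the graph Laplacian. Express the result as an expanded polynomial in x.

Reading degrees in the order [1, 2, 3, 4, 5, 6, 7] gives [2, 1, 1, 2, 2, 2, 2]; set D = diag(2, 1, 1, 2, 2, 2, 2) and form L = D - A. Computing det(xI - L) by cofactor expansion (or equivalently via sum-over-permutations) gives x^7 - 12x^6 + 55x^5 - 118x^4 + 114x^3 - 36x^2. Since p(0) = det(-L) = 0, x divides p(x). The largest eigenvalue, 3.4142, is at most the vertex count 7.

x^7 - 12x^6 + 55x^5 - 118x^4 + 114x^3 - 36x^2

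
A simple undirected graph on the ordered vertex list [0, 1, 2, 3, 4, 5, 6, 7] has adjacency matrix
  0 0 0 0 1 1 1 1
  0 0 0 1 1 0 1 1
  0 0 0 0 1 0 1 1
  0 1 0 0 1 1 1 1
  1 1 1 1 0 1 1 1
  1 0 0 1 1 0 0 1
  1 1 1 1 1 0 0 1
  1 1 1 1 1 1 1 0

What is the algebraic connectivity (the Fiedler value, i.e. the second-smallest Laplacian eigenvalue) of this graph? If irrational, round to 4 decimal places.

Each diagonal entry of L is the vertex degree and each off-diagonal entry is -1 where an edge is present, 0 otherwise; in the order [0, 1, 2, 3, 4, 5, 6, 7] the diagonal is [4, 4, 3, 5, 7, 4, 6, 7]. The sorted Laplacian eigenvalues are [0, 2.8817, 3.4506, 4.5341, 5.8647, 7.2688, 8, 8]; the algebraic connectivity is the second entry, 2.8817. The largest eigenvalue, 8, is at most the vertex count 8.

2.8817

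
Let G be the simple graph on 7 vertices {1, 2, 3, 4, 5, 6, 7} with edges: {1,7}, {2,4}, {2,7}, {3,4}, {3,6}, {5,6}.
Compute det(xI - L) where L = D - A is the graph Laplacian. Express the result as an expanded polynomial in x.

x^7 - 12x^6 + 55x^5 - 120x^4 + 126x^3 - 56x^2 + 7x

Each diagonal entry of L is the vertex degree and each off-diagonal entry is -1 where an edge is present, 0 otherwise; in the order [1, 2, 3, 4, 5, 6, 7] the diagonal is [1, 2, 2, 2, 1, 2, 2]. Computing det(xI - L) by cofactor expansion (or equivalently via sum-over-permutations) gives x^7 - 12x^6 + 55x^5 - 120x^4 + 126x^3 - 56x^2 + 7x. Since p(0) = det(-L) = 0, x divides p(x). The largest eigenvalue, 3.8019, is at most the vertex count 7.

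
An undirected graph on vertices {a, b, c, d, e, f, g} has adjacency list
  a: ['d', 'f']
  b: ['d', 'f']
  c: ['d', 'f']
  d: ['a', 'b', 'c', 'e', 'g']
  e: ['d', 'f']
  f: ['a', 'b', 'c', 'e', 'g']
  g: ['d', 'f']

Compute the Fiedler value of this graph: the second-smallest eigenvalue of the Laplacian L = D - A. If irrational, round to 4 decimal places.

2

Each diagonal entry of L is the vertex degree and each off-diagonal entry is -1 where an edge is present, 0 otherwise; in the order [a, b, c, d, e, f, g] the diagonal is [2, 2, 2, 5, 2, 5, 2]. The sorted Laplacian eigenvalues are [0, 2, 2, 2, 2, 5, 7]; the algebraic connectivity is the second entry, 2. By the matrix-tree theorem the graph has (1/7) * product of the nonzero eigenvalues = 80 spanning trees.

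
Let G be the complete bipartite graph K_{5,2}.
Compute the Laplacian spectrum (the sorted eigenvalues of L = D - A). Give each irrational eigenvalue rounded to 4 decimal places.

The graph has 7 vertices and degree multiset [5, 5, 2, 2, 2, 2, 2]; D is the diagonal matrix of degrees and L = D - A. Diagonalising L (or applying a numerical eigensolver to the 7x7 matrix) gives the spectrum above.

[0, 2, 2, 2, 2, 5, 7]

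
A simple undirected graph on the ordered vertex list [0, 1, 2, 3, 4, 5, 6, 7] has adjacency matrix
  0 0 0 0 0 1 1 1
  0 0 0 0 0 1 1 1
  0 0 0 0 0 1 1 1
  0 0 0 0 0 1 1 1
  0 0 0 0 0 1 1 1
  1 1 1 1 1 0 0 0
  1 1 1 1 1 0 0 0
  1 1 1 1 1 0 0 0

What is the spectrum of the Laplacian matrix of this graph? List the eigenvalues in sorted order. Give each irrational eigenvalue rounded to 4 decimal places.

[0, 3, 3, 3, 3, 5, 5, 8]

Each diagonal entry of L is the vertex degree and each off-diagonal entry is -1 where an edge is present, 0 otherwise; in the order [0, 1, 2, 3, 4, 5, 6, 7] the diagonal is [3, 3, 3, 3, 3, 5, 5, 5]. Since every row of L sums to 0, the all-ones vector is in the kernel and 0 is an eigenvalue. The largest eigenvalue, 8, is at most the vertex count 8. There is one zero in the spectrum, matching the 1 component.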